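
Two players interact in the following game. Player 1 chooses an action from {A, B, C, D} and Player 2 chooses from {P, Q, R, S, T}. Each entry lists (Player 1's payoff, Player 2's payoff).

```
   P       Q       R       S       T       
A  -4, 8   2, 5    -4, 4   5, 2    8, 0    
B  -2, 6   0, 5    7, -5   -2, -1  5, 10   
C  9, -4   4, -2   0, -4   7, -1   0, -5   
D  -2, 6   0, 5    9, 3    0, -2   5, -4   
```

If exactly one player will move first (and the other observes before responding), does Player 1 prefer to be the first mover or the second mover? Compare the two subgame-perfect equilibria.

If Player 1 leads: Player 2's best replies are A→P, B→T, C→S, D→P; Player 1's induced payoffs -4, 5, 7, -2; outcome (C, S), payoffs (7, -1).
If Player 2 leads: Player 1's best replies are P→C, Q→C, R→D, S→C, T→A; Player 2's induced payoffs -4, -2, 3, -1, 0; outcome (D, R), payoffs (9, 3).
Player 1 gets 7 moving first and 9 moving second, so Player 1 prefers to move second.

second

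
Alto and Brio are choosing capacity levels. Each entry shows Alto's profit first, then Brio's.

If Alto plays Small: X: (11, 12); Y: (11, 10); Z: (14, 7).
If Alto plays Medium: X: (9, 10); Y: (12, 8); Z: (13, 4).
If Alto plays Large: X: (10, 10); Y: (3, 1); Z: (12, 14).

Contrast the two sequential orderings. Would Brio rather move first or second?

second

If Alto leads: Brio's best replies are Small→X, Medium→X, Large→Z; Alto's induced payoffs 11, 9, 12; outcome (Large, Z), payoffs (12, 14).
If Brio leads: Alto's best replies are X→Small, Y→Medium, Z→Small; Brio's induced payoffs 12, 8, 7; outcome (Small, X), payoffs (11, 12).
Brio gets 12 moving first and 14 moving second, so Brio prefers to move second.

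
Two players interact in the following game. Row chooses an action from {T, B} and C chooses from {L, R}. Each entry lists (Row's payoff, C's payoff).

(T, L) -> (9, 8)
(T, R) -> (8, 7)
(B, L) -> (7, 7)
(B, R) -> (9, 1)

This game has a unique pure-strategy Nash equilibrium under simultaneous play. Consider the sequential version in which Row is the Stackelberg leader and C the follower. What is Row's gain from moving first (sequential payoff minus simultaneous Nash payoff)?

0

Work backward from C's decision.
- T: BR = L, leader payoff 9.
- B: BR = L, leader payoff 7.
Among 9, 7, the best is 9 at T. Subgame-perfect outcome: (T, L) with payoffs (9, 8).
For the simultaneous game, intersect best replies.
Row's best replies: L→T; R→B.
C's best replies: T→L; B→L.
Only (T, L) has each player best-responding; Nash payoffs (9, 8).
Row's commitment gain: 9 − 9 = 0.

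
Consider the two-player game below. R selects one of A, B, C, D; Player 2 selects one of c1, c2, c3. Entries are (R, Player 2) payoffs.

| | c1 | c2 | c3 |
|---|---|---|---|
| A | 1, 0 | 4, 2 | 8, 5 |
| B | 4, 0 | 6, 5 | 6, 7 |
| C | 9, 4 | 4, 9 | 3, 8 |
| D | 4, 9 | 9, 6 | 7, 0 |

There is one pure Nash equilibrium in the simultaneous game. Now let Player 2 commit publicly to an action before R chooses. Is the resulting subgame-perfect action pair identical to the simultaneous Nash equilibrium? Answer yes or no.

R best-responds to each possible Player 2 move:
- c1: R compares 1, 4, 9, 4 and picks C; Player 2 would get 4.
- c2: R compares 4, 6, 4, 9 and picks D; Player 2 would get 6.
- c3: R compares 8, 6, 3, 7 and picks A; Player 2 would get 5.
Among 4, 6, 5, the best is 6 at c2. Subgame-perfect outcome: (D, c2) with payoffs (9, 6).
Now find the simultaneous Nash equilibrium.
R's best replies: c1→C; c2→D; c3→A.
Player 2's best replies: A→c3; B→c3; C→c2; D→c1.
The unique mutual best reply is (A, c3), giving (8, 5).
Sequential outcome (D, c2) differs from the Nash profile (A, c3).

no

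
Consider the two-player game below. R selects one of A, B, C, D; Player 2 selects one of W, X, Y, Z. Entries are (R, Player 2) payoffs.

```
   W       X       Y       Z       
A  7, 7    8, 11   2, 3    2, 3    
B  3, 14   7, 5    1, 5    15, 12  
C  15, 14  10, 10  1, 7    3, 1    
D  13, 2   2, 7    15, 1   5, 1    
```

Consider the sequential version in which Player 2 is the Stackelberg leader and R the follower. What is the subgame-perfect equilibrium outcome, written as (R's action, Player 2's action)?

(C, W)

R best-responds to each possible Player 2 move:
- W → R plays C (best of 7, 3, 15, 13); Player 2 gets 14.
- X → R plays C (best of 8, 7, 10, 2); Player 2 gets 10.
- Y → R plays D (best of 2, 1, 1, 15); Player 2 gets 1.
- Z → R plays B (best of 2, 15, 3, 5); Player 2 gets 12.
Player 2's induced payoffs are 14, 10, 1, 12, so Player 2 commits to W. Subgame-perfect outcome: (C, W) with payoffs (15, 14).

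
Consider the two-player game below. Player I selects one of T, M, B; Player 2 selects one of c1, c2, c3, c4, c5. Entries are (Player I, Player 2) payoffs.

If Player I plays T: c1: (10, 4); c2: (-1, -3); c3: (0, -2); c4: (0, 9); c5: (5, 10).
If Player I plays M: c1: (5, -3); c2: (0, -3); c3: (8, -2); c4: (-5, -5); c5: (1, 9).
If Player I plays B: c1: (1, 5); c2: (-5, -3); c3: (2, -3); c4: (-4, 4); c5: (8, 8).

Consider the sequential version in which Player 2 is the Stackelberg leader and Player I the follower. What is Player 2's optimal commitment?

c4

Solve by backward induction (Player 2 leads).
- c1: Player I compares 10, 5, 1 and picks T; Player 2 would get 4.
- c2: Player I compares -1, 0, -5 and picks M; Player 2 would get -3.
- c3: Player I compares 0, 8, 2 and picks M; Player 2 would get -2.
- c4: Player I compares 0, -5, -4 and picks T; Player 2 would get 9.
- c5: Player I compares 5, 1, 8 and picks B; Player 2 would get 8.
Among 4, -3, -2, 9, 8, the best is 9 at c4. Subgame-perfect outcome: (T, c4) with payoffs (0, 9).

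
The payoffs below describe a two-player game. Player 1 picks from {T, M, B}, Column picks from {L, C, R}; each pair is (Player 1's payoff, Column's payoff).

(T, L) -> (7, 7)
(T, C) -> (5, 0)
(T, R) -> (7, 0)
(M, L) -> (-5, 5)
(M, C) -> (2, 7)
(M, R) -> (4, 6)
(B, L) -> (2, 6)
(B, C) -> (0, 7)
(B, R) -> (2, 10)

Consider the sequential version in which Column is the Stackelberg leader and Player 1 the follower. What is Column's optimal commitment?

L

Player 1 best-responds to each possible Column move:
- L: Player 1 compares 7, -5, 2 and picks T; Column would get 7.
- C: Player 1 compares 5, 2, 0 and picks T; Column would get 0.
- R: Player 1 compares 7, 4, 2 and picks T; Column would get 0.
Column's induced payoffs are 7, 0, 0, so Column commits to L. Subgame-perfect outcome: (T, L) with payoffs (7, 7).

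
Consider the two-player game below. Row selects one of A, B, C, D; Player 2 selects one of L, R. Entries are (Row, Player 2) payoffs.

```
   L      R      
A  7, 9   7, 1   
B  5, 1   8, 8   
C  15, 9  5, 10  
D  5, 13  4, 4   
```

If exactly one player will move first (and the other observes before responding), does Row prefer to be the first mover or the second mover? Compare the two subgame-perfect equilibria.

second

If Row leads: Player 2's best replies are A→L, B→R, C→R, D→L; Row's induced payoffs 7, 8, 5, 5; outcome (B, R), payoffs (8, 8).
If Player 2 leads: Row's best replies are L→C, R→B; Player 2's induced payoffs 9, 8; outcome (C, L), payoffs (15, 9).
Row gets 8 moving first and 15 moving second, so Row prefers to move second.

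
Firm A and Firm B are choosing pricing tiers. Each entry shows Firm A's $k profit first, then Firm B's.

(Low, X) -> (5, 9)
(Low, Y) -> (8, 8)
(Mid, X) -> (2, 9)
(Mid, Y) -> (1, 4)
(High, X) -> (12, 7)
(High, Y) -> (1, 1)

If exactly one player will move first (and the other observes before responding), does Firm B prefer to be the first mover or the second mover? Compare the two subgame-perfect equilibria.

first

If Firm A leads: Firm B's best replies are Low→X, Mid→X, High→X; Firm A's induced payoffs 5, 2, 12; outcome (High, X), payoffs (12, 7).
If Firm B leads: Firm A's best replies are X→High, Y→Low; Firm B's induced payoffs 7, 8; outcome (Low, Y), payoffs (8, 8).
Firm B gets 8 moving first and 7 moving second, so Firm B prefers to move first.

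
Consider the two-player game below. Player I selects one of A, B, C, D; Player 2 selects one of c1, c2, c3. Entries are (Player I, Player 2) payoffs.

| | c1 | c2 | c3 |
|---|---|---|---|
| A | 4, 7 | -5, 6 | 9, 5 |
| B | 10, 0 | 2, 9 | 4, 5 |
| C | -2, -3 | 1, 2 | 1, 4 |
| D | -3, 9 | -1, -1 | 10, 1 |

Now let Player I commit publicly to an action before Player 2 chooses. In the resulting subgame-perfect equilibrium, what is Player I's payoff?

Work backward from Player 2's decision.
- A: BR = c1, leader payoff 4.
- B: BR = c2, leader payoff 2.
- C: BR = c3, leader payoff 1.
- D: BR = c1, leader payoff -3.
Player I's induced payoffs are 4, 2, 1, -3, so Player I commits to A. Subgame-perfect outcome: (A, c1) with payoffs (4, 7).

4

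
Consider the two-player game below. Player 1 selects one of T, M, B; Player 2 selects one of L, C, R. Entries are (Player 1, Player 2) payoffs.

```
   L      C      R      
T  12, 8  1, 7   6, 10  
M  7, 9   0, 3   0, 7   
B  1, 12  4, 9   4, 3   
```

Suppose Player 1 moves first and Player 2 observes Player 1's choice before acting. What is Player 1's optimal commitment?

Solve by backward induction (Player 1 leads).
- T → Player 2 plays R (best of 8, 7, 10); Player 1 gets 6.
- M → Player 2 plays L (best of 9, 3, 7); Player 1 gets 7.
- B → Player 2 plays L (best of 12, 9, 3); Player 1 gets 1.
Among 6, 7, 1, the best is 7 at M. Subgame-perfect outcome: (M, L) with payoffs (7, 9).

M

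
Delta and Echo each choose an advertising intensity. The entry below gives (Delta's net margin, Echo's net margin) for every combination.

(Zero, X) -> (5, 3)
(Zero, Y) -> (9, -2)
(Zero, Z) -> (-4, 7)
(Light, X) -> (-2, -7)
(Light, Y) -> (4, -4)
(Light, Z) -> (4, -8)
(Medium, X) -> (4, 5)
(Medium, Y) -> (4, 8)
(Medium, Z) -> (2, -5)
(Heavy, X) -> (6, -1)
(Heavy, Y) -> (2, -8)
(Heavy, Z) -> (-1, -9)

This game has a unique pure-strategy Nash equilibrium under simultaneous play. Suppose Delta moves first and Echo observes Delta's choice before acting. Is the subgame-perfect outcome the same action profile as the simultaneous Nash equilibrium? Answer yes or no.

yes

Backward induction with Delta moving first.
- Zero: BR = Z, leader payoff -4.
- Light: BR = Y, leader payoff 4.
- Medium: BR = Y, leader payoff 4.
- Heavy: BR = X, leader payoff 6.
Delta's induced payoffs are -4, 4, 4, 6, so Delta commits to Heavy. Subgame-perfect outcome: (Heavy, X) with payoffs (6, -1).
Under simultaneous play:
Delta's best replies: X→Heavy; Y→Zero; Z→Light.
Echo's best replies: Zero→Z; Light→Y; Medium→Y; Heavy→X.
Only (Heavy, X) has each player best-responding; Nash payoffs (6, -1).
Sequential outcome (Heavy, X) coincides with the Nash profile (Heavy, X).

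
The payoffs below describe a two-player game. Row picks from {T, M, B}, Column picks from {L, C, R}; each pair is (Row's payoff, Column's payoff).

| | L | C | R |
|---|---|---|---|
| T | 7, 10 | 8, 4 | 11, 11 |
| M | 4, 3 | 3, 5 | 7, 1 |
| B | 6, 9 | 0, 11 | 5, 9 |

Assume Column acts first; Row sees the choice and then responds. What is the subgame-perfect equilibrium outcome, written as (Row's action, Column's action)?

Work backward from Row's decision.
- L: BR = T, leader payoff 10.
- C: BR = T, leader payoff 4.
- R: BR = T, leader payoff 11.
Among 10, 4, 11, the best is 11 at R. Subgame-perfect outcome: (T, R) with payoffs (11, 11).

(T, R)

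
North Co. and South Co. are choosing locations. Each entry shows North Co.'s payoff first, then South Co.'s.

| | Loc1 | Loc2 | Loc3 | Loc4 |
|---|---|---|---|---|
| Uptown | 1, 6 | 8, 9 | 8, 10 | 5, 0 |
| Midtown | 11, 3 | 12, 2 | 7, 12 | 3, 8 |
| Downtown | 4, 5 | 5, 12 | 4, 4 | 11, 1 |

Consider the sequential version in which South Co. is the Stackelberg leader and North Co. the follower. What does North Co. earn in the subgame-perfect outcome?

Work backward from North Co.'s decision.
- Loc1: North Co. compares 1, 11, 4 and picks Midtown; South Co. would get 3.
- Loc2: North Co. compares 8, 12, 5 and picks Midtown; South Co. would get 2.
- Loc3: North Co. compares 8, 7, 4 and picks Uptown; South Co. would get 10.
- Loc4: North Co. compares 5, 3, 11 and picks Downtown; South Co. would get 1.
Maximizing over 3, 2, 10, 1, South Co. chooses Loc3. Subgame-perfect outcome: (Uptown, Loc3) with payoffs (8, 10).

8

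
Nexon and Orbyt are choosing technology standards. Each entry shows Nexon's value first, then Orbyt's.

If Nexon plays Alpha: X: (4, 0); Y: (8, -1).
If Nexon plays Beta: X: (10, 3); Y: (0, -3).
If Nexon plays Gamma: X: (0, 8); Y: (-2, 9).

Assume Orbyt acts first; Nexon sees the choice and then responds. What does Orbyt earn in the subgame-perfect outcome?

3

Backward induction with Orbyt moving first.
- X: BR = Beta, leader payoff 3.
- Y: BR = Alpha, leader payoff -1.
Maximizing over 3, -1, Orbyt chooses X. Subgame-perfect outcome: (Beta, X) with payoffs (10, 3).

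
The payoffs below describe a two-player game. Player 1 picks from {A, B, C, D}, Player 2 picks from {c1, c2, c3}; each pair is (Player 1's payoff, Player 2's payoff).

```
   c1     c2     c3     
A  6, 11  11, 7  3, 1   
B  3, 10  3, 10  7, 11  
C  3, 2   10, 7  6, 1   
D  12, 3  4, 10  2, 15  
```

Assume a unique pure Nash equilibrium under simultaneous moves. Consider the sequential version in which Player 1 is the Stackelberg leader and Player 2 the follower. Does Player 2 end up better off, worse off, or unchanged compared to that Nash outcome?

Player 2 best-responds to each possible Player 1 move:
- A: Player 2 compares 11, 7, 1 and picks c1; Player 1 would get 6.
- B: Player 2 compares 10, 10, 11 and picks c3; Player 1 would get 7.
- C: Player 2 compares 2, 7, 1 and picks c2; Player 1 would get 10.
- D: Player 2 compares 3, 10, 15 and picks c3; Player 1 would get 2.
Maximizing over 6, 7, 10, 2, Player 1 chooses C. Subgame-perfect outcome: (C, c2) with payoffs (10, 7).
Now find the simultaneous Nash equilibrium.
Player 1's best replies: c1→D; c2→A; c3→B.
Player 2's best replies: A→c1; B→c3; C→c2; D→c3.
The unique mutual best reply is (B, c3), giving (7, 11).
Player 2 earns 7 sequentially versus 11 at the Nash outcome: worse off.

worse off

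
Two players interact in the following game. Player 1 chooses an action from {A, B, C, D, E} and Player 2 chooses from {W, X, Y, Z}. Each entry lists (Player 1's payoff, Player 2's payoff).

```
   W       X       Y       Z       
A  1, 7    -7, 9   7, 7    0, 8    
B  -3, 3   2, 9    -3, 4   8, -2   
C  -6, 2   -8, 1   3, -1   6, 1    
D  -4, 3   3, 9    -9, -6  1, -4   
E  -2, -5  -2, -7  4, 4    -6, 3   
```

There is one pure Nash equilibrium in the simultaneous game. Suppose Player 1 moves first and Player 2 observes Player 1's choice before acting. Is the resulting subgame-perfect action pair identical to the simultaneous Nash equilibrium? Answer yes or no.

no

Backward induction with Player 1 moving first.
- A: Player 2 compares 7, 9, 7, 8 and picks X; Player 1 would get -7.
- B: Player 2 compares 3, 9, 4, -2 and picks X; Player 1 would get 2.
- C: Player 2 compares 2, 1, -1, 1 and picks W; Player 1 would get -6.
- D: Player 2 compares 3, 9, -6, -4 and picks X; Player 1 would get 3.
- E: Player 2 compares -5, -7, 4, 3 and picks Y; Player 1 would get 4.
Maximizing over -7, 2, -6, 3, 4, Player 1 chooses E. Subgame-perfect outcome: (E, Y) with payoffs (4, 4).
For the simultaneous game, intersect best replies.
Player 1's best replies: W→A; X→D; Y→A; Z→B.
Player 2's best replies: A→X; B→X; C→W; D→X; E→Y.
Only (D, X) has each player best-responding; Nash payoffs (3, 9).
Sequential outcome (E, Y) differs from the Nash profile (D, X).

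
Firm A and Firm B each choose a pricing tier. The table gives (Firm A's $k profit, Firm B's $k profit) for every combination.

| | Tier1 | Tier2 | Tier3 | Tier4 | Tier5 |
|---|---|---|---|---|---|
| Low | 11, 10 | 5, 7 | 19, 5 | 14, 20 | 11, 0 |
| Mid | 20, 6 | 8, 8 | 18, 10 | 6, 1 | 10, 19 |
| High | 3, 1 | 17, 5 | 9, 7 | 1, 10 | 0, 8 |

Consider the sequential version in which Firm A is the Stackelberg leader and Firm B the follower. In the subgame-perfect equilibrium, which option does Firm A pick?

Work backward from Firm B's decision.
- Low: Firm B compares 10, 7, 5, 20, 0 and picks Tier4; Firm A would get 14.
- Mid: Firm B compares 6, 8, 10, 1, 19 and picks Tier5; Firm A would get 10.
- High: Firm B compares 1, 5, 7, 10, 8 and picks Tier4; Firm A would get 1.
Maximizing over 14, 10, 1, Firm A chooses Low. Subgame-perfect outcome: (Low, Tier4) with payoffs (14, 20).

Low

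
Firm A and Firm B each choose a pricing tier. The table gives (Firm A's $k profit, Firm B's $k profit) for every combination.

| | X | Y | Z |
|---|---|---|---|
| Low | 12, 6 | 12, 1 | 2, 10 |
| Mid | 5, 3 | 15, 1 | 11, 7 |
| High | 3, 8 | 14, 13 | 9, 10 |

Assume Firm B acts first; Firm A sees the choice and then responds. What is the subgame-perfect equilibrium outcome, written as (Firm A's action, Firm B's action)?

Work backward from Firm A's decision.
- X → Firm A plays Low (best of 12, 5, 3); Firm B gets 6.
- Y → Firm A plays Mid (best of 12, 15, 14); Firm B gets 1.
- Z → Firm A plays Mid (best of 2, 11, 9); Firm B gets 7.
Firm B's induced payoffs are 6, 1, 7, so Firm B commits to Z. Subgame-perfect outcome: (Mid, Z) with payoffs (11, 7).

(Mid, Z)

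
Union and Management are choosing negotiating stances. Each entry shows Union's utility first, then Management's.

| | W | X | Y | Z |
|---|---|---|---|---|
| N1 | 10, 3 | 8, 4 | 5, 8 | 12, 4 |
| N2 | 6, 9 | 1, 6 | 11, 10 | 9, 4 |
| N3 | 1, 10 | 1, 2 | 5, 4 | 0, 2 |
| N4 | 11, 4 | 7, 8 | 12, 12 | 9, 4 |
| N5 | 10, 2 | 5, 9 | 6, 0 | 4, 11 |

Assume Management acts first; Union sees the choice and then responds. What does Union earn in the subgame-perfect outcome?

12

Solve by backward induction (Management leads).
- W: Union compares 10, 6, 1, 11, 10 and picks N4; Management would get 4.
- X: Union compares 8, 1, 1, 7, 5 and picks N1; Management would get 4.
- Y: Union compares 5, 11, 5, 12, 6 and picks N4; Management would get 12.
- Z: Union compares 12, 9, 0, 9, 4 and picks N1; Management would get 4.
Among 4, 4, 12, 4, the best is 12 at Y. Subgame-perfect outcome: (N4, Y) with payoffs (12, 12).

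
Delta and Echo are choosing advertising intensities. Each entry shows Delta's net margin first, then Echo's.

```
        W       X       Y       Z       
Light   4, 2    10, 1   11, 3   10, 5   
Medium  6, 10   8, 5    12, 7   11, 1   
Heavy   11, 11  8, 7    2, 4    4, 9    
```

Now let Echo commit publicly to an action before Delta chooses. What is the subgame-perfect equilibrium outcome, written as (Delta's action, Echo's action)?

(Heavy, W)

Work backward from Delta's decision.
- W: Delta compares 4, 6, 11 and picks Heavy; Echo would get 11.
- X: Delta compares 10, 8, 8 and picks Light; Echo would get 1.
- Y: Delta compares 11, 12, 2 and picks Medium; Echo would get 7.
- Z: Delta compares 10, 11, 4 and picks Medium; Echo would get 1.
Echo's induced payoffs are 11, 1, 7, 1, so Echo commits to W. Subgame-perfect outcome: (Heavy, W) with payoffs (11, 11).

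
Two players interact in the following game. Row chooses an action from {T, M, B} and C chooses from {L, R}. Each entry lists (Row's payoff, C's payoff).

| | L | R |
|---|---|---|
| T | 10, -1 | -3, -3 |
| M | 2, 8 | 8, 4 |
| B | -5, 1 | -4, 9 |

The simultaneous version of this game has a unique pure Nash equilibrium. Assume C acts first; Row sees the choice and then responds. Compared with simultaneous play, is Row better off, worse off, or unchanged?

worse off

Row best-responds to each possible C move:
- L → Row plays T (best of 10, 2, -5); C gets -1.
- R → Row plays M (best of -3, 8, -4); C gets 4.
C's induced payoffs are -1, 4, so C commits to R. Subgame-perfect outcome: (M, R) with payoffs (8, 4).
For the simultaneous game, intersect best replies.
Row's best replies: L→T; R→M.
C's best replies: T→L; M→L; B→R.
The unique mutual best reply is (T, L), giving (10, -1).
Row earns 8 sequentially versus 10 at the Nash outcome: worse off.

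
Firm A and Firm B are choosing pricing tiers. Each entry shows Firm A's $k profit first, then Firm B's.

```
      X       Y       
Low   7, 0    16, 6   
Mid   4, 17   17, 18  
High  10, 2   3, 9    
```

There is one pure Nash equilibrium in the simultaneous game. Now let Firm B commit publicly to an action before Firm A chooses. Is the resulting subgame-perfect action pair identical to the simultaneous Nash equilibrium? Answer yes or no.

Firm A best-responds to each possible Firm B move:
- X → Firm A plays High (best of 7, 4, 10); Firm B gets 2.
- Y → Firm A plays Mid (best of 16, 17, 3); Firm B gets 18.
Among 2, 18, the best is 18 at Y. Subgame-perfect outcome: (Mid, Y) with payoffs (17, 18).
For the simultaneous game, intersect best replies.
Firm A's best replies: X→High; Y→Mid.
Firm B's best replies: Low→Y; Mid→Y; High→Y.
The unique mutual best reply is (Mid, Y), giving (17, 18).
Sequential outcome (Mid, Y) coincides with the Nash profile (Mid, Y).

yes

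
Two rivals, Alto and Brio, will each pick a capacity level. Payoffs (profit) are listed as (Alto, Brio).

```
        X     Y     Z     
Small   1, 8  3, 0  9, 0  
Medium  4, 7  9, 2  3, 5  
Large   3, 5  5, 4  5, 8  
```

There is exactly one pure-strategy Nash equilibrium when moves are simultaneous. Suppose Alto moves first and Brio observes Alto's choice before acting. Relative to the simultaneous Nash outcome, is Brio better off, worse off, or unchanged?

Backward induction with Alto moving first.
- Small: BR = X, leader payoff 1.
- Medium: BR = X, leader payoff 4.
- Large: BR = Z, leader payoff 5.
Maximizing over 1, 4, 5, Alto chooses Large. Subgame-perfect outcome: (Large, Z) with payoffs (5, 8).
Now find the simultaneous Nash equilibrium.
Alto's best replies: X→Medium; Y→Medium; Z→Small.
Brio's best replies: Small→X; Medium→X; Large→Z.
The unique mutual best reply is (Medium, X), giving (4, 7).
Brio earns 8 sequentially versus 7 at the Nash outcome: better off.

better off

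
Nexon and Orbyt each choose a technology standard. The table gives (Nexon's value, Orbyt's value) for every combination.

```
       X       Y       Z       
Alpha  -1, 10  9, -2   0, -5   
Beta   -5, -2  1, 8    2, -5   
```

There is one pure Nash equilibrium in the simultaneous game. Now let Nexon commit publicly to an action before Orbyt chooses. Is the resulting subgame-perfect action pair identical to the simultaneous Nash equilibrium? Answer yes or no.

no

Orbyt best-responds to each possible Nexon move:
- Alpha → Orbyt plays X (best of 10, -2, -5); Nexon gets -1.
- Beta → Orbyt plays Y (best of -2, 8, -5); Nexon gets 1.
Maximizing over -1, 1, Nexon chooses Beta. Subgame-perfect outcome: (Beta, Y) with payoffs (1, 8).
Under simultaneous play:
Nexon's best replies: X→Alpha; Y→Alpha; Z→Beta.
Orbyt's best replies: Alpha→X; Beta→Y.
Only (Alpha, X) has each player best-responding; Nash payoffs (-1, 10).
Sequential outcome (Beta, Y) differs from the Nash profile (Alpha, X).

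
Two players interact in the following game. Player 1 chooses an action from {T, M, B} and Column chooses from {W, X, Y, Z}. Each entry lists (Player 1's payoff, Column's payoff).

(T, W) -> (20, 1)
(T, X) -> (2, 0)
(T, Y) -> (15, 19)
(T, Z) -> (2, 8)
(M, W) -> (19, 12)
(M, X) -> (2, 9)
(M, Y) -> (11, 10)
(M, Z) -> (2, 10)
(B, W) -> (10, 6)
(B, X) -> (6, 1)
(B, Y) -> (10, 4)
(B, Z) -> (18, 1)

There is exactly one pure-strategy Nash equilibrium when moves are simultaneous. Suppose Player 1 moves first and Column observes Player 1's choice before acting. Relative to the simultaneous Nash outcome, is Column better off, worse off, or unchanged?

Column best-responds to each possible Player 1 move:
- T: BR = Y, leader payoff 15.
- M: BR = W, leader payoff 19.
- B: BR = W, leader payoff 10.
Among 15, 19, 10, the best is 19 at M. Subgame-perfect outcome: (M, W) with payoffs (19, 12).
Now find the simultaneous Nash equilibrium.
Player 1's best replies: W→T; X→B; Y→T; Z→B.
Column's best replies: T→Y; M→W; B→W.
The unique mutual best reply is (T, Y), giving (15, 19).
Column earns 12 sequentially versus 19 at the Nash outcome: worse off.

worse off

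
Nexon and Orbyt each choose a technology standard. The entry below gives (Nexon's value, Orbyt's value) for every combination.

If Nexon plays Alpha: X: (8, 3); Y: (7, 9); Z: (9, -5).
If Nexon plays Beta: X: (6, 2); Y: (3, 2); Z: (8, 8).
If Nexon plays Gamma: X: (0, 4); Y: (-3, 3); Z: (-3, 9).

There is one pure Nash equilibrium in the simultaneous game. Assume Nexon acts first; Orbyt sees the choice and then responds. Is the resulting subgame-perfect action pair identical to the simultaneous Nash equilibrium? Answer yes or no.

Backward induction with Nexon moving first.
- Alpha → Orbyt plays Y (best of 3, 9, -5); Nexon gets 7.
- Beta → Orbyt plays Z (best of 2, 2, 8); Nexon gets 8.
- Gamma → Orbyt plays Z (best of 4, 3, 9); Nexon gets -3.
Maximizing over 7, 8, -3, Nexon chooses Beta. Subgame-perfect outcome: (Beta, Z) with payoffs (8, 8).
Now find the simultaneous Nash equilibrium.
Nexon's best replies: X→Alpha; Y→Alpha; Z→Alpha.
Orbyt's best replies: Alpha→Y; Beta→Z; Gamma→Z.
Only (Alpha, Y) has each player best-responding; Nash payoffs (7, 9).
Sequential outcome (Beta, Z) differs from the Nash profile (Alpha, Y).

no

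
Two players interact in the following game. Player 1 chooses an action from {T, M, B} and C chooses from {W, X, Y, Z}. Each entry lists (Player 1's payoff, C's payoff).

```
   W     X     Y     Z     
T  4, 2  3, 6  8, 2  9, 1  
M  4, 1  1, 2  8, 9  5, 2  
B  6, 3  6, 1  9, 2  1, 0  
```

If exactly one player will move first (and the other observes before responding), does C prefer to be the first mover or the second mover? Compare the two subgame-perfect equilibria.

If Player 1 leads: C's best replies are T→X, M→Y, B→W; Player 1's induced payoffs 3, 8, 6; outcome (M, Y), payoffs (8, 9).
If C leads: Player 1's best replies are W→B, X→B, Y→B, Z→T; C's induced payoffs 3, 1, 2, 1; outcome (B, W), payoffs (6, 3).
C gets 3 moving first and 9 moving second, so C prefers to move second.

second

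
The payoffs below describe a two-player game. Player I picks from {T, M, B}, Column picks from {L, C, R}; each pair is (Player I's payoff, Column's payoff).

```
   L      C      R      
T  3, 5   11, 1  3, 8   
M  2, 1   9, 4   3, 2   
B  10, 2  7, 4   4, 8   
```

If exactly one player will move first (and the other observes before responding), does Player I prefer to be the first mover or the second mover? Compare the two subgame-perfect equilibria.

If Player I leads: Column's best replies are T→R, M→C, B→R; Player I's induced payoffs 3, 9, 4; outcome (M, C), payoffs (9, 4).
If Column leads: Player I's best replies are L→B, C→T, R→B; Column's induced payoffs 2, 1, 8; outcome (B, R), payoffs (4, 8).
Player I gets 9 moving first and 4 moving second, so Player I prefers to move first.

first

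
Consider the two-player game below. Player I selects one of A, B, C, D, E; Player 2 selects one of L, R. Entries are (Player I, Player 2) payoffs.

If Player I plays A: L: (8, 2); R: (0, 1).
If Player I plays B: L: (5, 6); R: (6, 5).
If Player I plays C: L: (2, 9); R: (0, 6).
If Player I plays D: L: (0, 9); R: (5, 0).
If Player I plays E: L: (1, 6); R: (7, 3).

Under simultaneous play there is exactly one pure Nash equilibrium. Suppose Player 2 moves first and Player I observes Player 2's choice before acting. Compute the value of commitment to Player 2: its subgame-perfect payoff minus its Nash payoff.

Backward induction with Player 2 moving first.
- L: Player I compares 8, 5, 2, 0, 1 and picks A; Player 2 would get 2.
- R: Player I compares 0, 6, 0, 5, 7 and picks E; Player 2 would get 3.
Among 2, 3, the best is 3 at R. Subgame-perfect outcome: (E, R) with payoffs (7, 3).
Under simultaneous play:
Player I's best replies: L→A; R→E.
Player 2's best replies: A→L; B→L; C→L; D→L; E→L.
The unique mutual best reply is (A, L), giving (8, 2).
Player 2's commitment gain: 3 − 2 = 1.

1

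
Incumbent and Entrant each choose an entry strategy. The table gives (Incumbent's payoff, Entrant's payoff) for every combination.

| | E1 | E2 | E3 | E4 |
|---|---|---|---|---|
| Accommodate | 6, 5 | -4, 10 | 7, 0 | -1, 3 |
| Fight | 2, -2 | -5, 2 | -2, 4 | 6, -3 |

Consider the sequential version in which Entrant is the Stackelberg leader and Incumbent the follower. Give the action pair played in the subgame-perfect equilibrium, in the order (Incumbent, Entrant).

(Accommodate, E2)

Backward induction with Entrant moving first.
- E1: BR = Accommodate, leader payoff 5.
- E2: BR = Accommodate, leader payoff 10.
- E3: BR = Accommodate, leader payoff 0.
- E4: BR = Fight, leader payoff -3.
Entrant's induced payoffs are 5, 10, 0, -3, so Entrant commits to E2. Subgame-perfect outcome: (Accommodate, E2) with payoffs (-4, 10).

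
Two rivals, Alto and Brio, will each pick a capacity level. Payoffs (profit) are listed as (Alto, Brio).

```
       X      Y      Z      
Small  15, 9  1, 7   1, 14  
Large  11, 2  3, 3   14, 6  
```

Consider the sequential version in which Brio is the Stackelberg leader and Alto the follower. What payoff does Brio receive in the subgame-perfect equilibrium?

9

Solve by backward induction (Brio leads).
- X: Alto compares 15, 11 and picks Small; Brio would get 9.
- Y: Alto compares 1, 3 and picks Large; Brio would get 3.
- Z: Alto compares 1, 14 and picks Large; Brio would get 6.
Brio's induced payoffs are 9, 3, 6, so Brio commits to X. Subgame-perfect outcome: (Small, X) with payoffs (15, 9).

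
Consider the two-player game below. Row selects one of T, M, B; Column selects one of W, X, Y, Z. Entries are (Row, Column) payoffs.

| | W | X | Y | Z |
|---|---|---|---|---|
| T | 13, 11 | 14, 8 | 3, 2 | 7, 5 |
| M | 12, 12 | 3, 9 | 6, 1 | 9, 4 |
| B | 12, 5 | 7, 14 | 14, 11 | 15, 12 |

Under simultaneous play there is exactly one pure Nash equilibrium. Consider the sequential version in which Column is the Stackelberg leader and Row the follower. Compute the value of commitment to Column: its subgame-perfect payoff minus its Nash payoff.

1

Work backward from Row's decision.
- W: Row compares 13, 12, 12 and picks T; Column would get 11.
- X: Row compares 14, 3, 7 and picks T; Column would get 8.
- Y: Row compares 3, 6, 14 and picks B; Column would get 11.
- Z: Row compares 7, 9, 15 and picks B; Column would get 12.
Column's induced payoffs are 11, 8, 11, 12, so Column commits to Z. Subgame-perfect outcome: (B, Z) with payoffs (15, 12).
For the simultaneous game, intersect best replies.
Row's best replies: W→T; X→T; Y→B; Z→B.
Column's best replies: T→W; M→W; B→X.
Only (T, W) has each player best-responding; Nash payoffs (13, 11).
Column's commitment gain: 12 − 11 = 1.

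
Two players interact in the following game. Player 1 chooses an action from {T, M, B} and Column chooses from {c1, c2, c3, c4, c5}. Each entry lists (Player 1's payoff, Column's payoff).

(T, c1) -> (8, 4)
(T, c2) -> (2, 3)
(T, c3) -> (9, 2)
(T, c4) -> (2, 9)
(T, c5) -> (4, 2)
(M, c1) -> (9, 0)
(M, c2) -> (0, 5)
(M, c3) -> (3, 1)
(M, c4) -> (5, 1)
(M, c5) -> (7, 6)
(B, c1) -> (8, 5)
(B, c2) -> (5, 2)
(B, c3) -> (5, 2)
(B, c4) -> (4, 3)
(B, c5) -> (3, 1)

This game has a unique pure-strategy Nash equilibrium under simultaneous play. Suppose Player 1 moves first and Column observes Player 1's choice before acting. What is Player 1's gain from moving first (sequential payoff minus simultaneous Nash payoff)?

1

Solve by backward induction (Player 1 leads).
- T: Column compares 4, 3, 2, 9, 2 and picks c4; Player 1 would get 2.
- M: Column compares 0, 5, 1, 1, 6 and picks c5; Player 1 would get 7.
- B: Column compares 5, 2, 2, 3, 1 and picks c1; Player 1 would get 8.
Maximizing over 2, 7, 8, Player 1 chooses B. Subgame-perfect outcome: (B, c1) with payoffs (8, 5).
Now find the simultaneous Nash equilibrium.
Player 1's best replies: c1→M; c2→B; c3→T; c4→M; c5→M.
Column's best replies: T→c4; M→c5; B→c1.
The unique mutual best reply is (M, c5), giving (7, 6).
Player 1's commitment gain: 8 − 7 = 1.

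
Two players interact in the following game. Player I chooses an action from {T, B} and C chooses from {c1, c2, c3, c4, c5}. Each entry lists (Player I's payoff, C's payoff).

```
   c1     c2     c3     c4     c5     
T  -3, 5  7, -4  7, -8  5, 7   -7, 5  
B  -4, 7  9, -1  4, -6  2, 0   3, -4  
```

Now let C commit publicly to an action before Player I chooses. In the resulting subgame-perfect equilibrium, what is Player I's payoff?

5

Backward induction with C moving first.
- c1: Player I compares -3, -4 and picks T; C would get 5.
- c2: Player I compares 7, 9 and picks B; C would get -1.
- c3: Player I compares 7, 4 and picks T; C would get -8.
- c4: Player I compares 5, 2 and picks T; C would get 7.
- c5: Player I compares -7, 3 and picks B; C would get -4.
Among 5, -1, -8, 7, -4, the best is 7 at c4. Subgame-perfect outcome: (T, c4) with payoffs (5, 7).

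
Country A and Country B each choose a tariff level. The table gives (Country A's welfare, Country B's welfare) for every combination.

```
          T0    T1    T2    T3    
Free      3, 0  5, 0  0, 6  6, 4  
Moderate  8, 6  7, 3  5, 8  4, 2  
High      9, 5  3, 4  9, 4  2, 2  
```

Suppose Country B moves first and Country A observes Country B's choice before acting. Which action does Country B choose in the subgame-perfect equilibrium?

T0

Work backward from Country A's decision.
- T0: BR = High, leader payoff 5.
- T1: BR = Moderate, leader payoff 3.
- T2: BR = High, leader payoff 4.
- T3: BR = Free, leader payoff 4.
Among 5, 3, 4, 4, the best is 5 at T0. Subgame-perfect outcome: (High, T0) with payoffs (9, 5).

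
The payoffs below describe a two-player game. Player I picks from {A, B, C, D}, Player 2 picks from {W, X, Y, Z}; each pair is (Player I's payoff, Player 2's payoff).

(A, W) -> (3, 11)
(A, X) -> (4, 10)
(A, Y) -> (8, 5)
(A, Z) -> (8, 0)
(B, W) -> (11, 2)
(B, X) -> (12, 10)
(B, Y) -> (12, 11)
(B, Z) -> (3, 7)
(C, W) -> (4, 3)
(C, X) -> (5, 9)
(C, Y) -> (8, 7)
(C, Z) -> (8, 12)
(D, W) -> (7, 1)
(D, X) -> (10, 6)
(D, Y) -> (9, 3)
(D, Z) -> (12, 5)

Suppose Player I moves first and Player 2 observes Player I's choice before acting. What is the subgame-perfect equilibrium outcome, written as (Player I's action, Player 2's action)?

(B, Y)

Work backward from Player 2's decision.
- A → Player 2 plays W (best of 11, 10, 5, 0); Player I gets 3.
- B → Player 2 plays Y (best of 2, 10, 11, 7); Player I gets 12.
- C → Player 2 plays Z (best of 3, 9, 7, 12); Player I gets 8.
- D → Player 2 plays X (best of 1, 6, 3, 5); Player I gets 10.
Maximizing over 3, 12, 8, 10, Player I chooses B. Subgame-perfect outcome: (B, Y) with payoffs (12, 11).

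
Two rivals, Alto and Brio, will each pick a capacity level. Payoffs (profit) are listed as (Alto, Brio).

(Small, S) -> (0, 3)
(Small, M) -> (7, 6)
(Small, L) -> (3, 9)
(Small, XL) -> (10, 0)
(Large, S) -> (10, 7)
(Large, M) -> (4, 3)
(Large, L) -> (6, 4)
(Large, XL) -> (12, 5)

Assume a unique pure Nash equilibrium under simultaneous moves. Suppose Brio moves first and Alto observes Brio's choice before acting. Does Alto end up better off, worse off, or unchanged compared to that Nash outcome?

Backward induction with Brio moving first.
- S → Alto plays Large (best of 0, 10); Brio gets 7.
- M → Alto plays Small (best of 7, 4); Brio gets 6.
- L → Alto plays Large (best of 3, 6); Brio gets 4.
- XL → Alto plays Large (best of 10, 12); Brio gets 5.
Brio's induced payoffs are 7, 6, 4, 5, so Brio commits to S. Subgame-perfect outcome: (Large, S) with payoffs (10, 7).
Under simultaneous play:
Alto's best replies: S→Large; M→Small; L→Large; XL→Large.
Brio's best replies: Small→L; Large→S.
Only (Large, S) has each player best-responding; Nash payoffs (10, 7).
Alto earns 10 sequentially versus 10 at the Nash outcome: unchanged.

unchanged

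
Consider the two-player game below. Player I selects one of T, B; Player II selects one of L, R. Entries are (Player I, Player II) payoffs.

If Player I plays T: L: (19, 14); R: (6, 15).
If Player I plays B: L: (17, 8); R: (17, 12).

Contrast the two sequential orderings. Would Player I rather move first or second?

second

If Player I leads: Player II's best replies are T→R, B→R; Player I's induced payoffs 6, 17; outcome (B, R), payoffs (17, 12).
If Player II leads: Player I's best replies are L→T, R→B; Player II's induced payoffs 14, 12; outcome (T, L), payoffs (19, 14).
Player I gets 17 moving first and 19 moving second, so Player I prefers to move second.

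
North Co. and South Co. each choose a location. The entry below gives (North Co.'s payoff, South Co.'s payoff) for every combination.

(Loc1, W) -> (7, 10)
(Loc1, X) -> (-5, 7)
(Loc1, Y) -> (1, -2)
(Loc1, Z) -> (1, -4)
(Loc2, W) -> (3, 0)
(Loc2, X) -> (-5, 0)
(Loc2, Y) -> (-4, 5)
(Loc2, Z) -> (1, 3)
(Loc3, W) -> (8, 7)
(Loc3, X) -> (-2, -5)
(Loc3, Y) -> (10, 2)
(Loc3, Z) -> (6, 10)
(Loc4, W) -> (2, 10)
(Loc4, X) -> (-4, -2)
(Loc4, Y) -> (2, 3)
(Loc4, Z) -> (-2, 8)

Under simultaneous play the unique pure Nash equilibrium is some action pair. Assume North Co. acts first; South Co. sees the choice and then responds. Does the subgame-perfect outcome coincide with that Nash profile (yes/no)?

no

Work backward from South Co.'s decision.
- Loc1: South Co. compares 10, 7, -2, -4 and picks W; North Co. would get 7.
- Loc2: South Co. compares 0, 0, 5, 3 and picks Y; North Co. would get -4.
- Loc3: South Co. compares 7, -5, 2, 10 and picks Z; North Co. would get 6.
- Loc4: South Co. compares 10, -2, 3, 8 and picks W; North Co. would get 2.
North Co.'s induced payoffs are 7, -4, 6, 2, so North Co. commits to Loc1. Subgame-perfect outcome: (Loc1, W) with payoffs (7, 10).
Now find the simultaneous Nash equilibrium.
North Co.'s best replies: W→Loc3; X→Loc3; Y→Loc3; Z→Loc3.
South Co.'s best replies: Loc1→W; Loc2→Y; Loc3→Z; Loc4→W.
Only (Loc3, Z) has each player best-responding; Nash payoffs (6, 10).
Sequential outcome (Loc1, W) differs from the Nash profile (Loc3, Z).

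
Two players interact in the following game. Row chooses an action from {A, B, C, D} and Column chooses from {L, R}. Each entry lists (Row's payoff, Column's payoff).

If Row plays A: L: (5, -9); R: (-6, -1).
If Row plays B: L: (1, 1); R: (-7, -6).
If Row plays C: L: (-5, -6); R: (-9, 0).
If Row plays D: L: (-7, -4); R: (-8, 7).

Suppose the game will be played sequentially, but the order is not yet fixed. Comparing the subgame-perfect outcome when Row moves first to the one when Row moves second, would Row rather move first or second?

If Row leads: Column's best replies are A→R, B→L, C→R, D→R; Row's induced payoffs -6, 1, -9, -8; outcome (B, L), payoffs (1, 1).
If Column leads: Row's best replies are L→A, R→A; Column's induced payoffs -9, -1; outcome (A, R), payoffs (-6, -1).
Row gets 1 moving first and -6 moving second, so Row prefers to move first.

first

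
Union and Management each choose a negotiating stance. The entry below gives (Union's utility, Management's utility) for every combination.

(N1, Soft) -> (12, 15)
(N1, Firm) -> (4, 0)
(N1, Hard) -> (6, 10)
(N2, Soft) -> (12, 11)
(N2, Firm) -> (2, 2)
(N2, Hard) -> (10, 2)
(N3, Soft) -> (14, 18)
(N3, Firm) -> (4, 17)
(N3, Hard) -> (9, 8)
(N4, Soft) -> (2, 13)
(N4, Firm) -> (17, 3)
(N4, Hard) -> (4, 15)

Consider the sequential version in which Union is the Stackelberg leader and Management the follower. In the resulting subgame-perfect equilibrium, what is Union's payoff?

14

Management best-responds to each possible Union move:
- N1 → Management plays Soft (best of 15, 0, 10); Union gets 12.
- N2 → Management plays Soft (best of 11, 2, 2); Union gets 12.
- N3 → Management plays Soft (best of 18, 17, 8); Union gets 14.
- N4 → Management plays Hard (best of 13, 3, 15); Union gets 4.
Among 12, 12, 14, 4, the best is 14 at N3. Subgame-perfect outcome: (N3, Soft) with payoffs (14, 18).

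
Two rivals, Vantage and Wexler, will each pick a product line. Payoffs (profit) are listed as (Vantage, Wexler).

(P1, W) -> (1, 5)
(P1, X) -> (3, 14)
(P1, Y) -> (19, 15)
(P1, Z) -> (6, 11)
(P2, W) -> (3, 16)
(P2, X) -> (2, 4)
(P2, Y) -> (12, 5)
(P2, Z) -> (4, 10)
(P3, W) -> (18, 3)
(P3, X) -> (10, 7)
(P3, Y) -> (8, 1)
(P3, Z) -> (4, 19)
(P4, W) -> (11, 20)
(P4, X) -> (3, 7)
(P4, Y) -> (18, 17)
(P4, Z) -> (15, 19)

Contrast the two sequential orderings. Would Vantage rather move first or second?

If Vantage leads: Wexler's best replies are P1→Y, P2→W, P3→Z, P4→W; Vantage's induced payoffs 19, 3, 4, 11; outcome (P1, Y), payoffs (19, 15).
If Wexler leads: Vantage's best replies are W→P3, X→P3, Y→P1, Z→P4; Wexler's induced payoffs 3, 7, 15, 19; outcome (P4, Z), payoffs (15, 19).
Vantage gets 19 moving first and 15 moving second, so Vantage prefers to move first.

first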